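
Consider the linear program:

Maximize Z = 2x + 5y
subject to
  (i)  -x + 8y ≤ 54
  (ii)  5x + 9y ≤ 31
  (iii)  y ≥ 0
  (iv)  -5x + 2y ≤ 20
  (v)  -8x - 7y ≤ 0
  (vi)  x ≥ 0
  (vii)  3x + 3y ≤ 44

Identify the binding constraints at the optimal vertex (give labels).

Extreme points and Z = 2x + 5y:
  (31/5, 0) → Z = 62/5
  (0, 31/9) → Z = 155/9
  (0, 0) → Z = 0

The maximum is at (0, 31/9). Substituting into each constraint, equality holds for (ii) and (vi); the remaining constraints have slack.

(ii) and (vi)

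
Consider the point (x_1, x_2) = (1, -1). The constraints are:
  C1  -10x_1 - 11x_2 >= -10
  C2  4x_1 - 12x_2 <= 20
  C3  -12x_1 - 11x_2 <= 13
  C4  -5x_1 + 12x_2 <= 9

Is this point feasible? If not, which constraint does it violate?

feasible

C1: 1 ≥ -10 ✓
C2: 16 ≤ 20 ✓
C3: -1 ≤ 13 ✓
C4: -17 ≤ 9 ✓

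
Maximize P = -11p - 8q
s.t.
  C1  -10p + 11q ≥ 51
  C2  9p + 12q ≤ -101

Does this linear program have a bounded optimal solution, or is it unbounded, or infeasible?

From the feasible point (-1723/219, -551/219), moving in the direction (-12, 9) keeps every constraint satisfied while P increases without bound.

unbounded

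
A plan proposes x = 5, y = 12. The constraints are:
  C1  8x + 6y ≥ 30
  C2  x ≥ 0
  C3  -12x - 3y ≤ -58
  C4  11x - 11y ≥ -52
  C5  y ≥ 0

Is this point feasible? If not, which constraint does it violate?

Constraint C4: 11x - 11y = -77, which is not ≥ -52. All other constraints are satisfied.

not feasible — violates C4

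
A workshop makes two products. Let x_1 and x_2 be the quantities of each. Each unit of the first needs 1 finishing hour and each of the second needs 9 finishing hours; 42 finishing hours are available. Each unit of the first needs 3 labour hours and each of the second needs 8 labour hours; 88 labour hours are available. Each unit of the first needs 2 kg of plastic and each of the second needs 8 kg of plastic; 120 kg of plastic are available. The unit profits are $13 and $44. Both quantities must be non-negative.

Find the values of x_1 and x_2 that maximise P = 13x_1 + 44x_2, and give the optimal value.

x_1 = 24, x_2 = 2, maximum P = 400

Extreme points and P = 13x_1 + 44x_2:
  (0, 0) → P = 0
  (0, 14/3) → P = 616/3
  (88/3, 0) → P = 1144/3
  (24, 2) → P = 400

The binding constraints are x_1 + 9x_2 = 42 and 3x_1 + 8x_2 = 88.
Solving simultaneously gives x_1 = 24, x_2 = 2.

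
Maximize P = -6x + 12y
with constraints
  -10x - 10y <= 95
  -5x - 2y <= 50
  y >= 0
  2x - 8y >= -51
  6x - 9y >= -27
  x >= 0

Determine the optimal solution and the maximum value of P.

Corner points and P = -6x + 12y:
  (0, 0) → P = 0
  (81/10, 42/5) → P = 261/5
  (0, 3) → P = 36
The feasible region is unbounded (it extends along (1, 0), (4, 1)), but P strictly decreases along every unbounded feasible direction, so there is no improving ray and the maximum is attained at a vertex.

At the optimal vertex, 2x - 8y = -51 and 6x - 9y = -27.
Solving simultaneously gives x = 81/10, y = 42/5.

x = 81/10, y = 42/5, maximum P = 261/5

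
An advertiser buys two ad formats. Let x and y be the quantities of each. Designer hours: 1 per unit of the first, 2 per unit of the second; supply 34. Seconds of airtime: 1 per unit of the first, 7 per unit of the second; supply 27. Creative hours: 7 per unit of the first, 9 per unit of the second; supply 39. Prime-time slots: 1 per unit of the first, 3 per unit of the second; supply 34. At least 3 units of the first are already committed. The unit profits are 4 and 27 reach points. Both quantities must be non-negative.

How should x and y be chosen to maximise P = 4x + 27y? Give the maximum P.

x = 3, y = 2, maximum P = 66

Feasible corners and P = 4x + 27y:
  (39/7, 0) → P = 156/7
  (3, 0) → P = 12
  (3, 2) → P = 66

The optimum lies where 7x + 9y = 39 and x = 3.
Solving simultaneously gives x = 3, y = 2.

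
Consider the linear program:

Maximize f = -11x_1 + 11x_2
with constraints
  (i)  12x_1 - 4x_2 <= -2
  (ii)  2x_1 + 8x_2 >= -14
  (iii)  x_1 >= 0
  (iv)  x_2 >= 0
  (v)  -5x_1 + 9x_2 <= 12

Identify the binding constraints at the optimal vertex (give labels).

Vertices and f = -11x_1 + 11x_2:
  (0, 1/2) → f = 11/2
  (15/44, 67/44) → f = 13
  (0, 4/3) → f = 44/3

The maximum is at (0, 4/3). Substituting into each constraint, equality holds for (iii) and (v); the remaining constraints have slack.

(iii) and (v)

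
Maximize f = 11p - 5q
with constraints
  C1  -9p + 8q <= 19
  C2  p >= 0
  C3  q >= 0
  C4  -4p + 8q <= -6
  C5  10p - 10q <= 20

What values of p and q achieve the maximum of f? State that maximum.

Feasible corners and f = 11p - 5q:
  (3/2, 0) → f = 33/2
  (2, 0) → f = 22
  (5/2, 1/2) → f = 25

The optimum lies where -4p + 8q = -6 and 10p - 10q = 20.
Solving simultaneously gives p = 5/2, q = 1/2.

p = 5/2, q = 1/2, maximum f = 25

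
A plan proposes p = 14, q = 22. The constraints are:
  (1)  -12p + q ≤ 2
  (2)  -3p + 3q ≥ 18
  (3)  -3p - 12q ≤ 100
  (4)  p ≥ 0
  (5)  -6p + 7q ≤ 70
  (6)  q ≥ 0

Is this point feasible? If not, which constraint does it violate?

(1): -146 ≤ 2 ✓
(2): 24 ≥ 18 ✓
(3): -306 ≤ 100 ✓
(4): 14 ≥ 0 ✓
(5): 70 ≤ 70 ✓
(6): 22 ≥ 0 ✓

feasible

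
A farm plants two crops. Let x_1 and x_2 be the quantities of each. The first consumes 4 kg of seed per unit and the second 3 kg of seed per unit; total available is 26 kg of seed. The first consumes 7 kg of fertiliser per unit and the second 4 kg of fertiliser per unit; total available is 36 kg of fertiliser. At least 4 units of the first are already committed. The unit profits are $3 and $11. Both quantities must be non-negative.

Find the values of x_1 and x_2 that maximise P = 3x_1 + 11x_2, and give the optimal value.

x_1 = 4, x_2 = 2, maximum P = 34

Feasible corners and P = 3x_1 + 11x_2:
  (36/7, 0) → P = 108/7
  (4, 0) → P = 12
  (4, 2) → P = 34

The binding constraints are 7x_1 + 4x_2 = 36 and x_1 = 4.
Solving simultaneously gives x_1 = 4, x_2 = 2.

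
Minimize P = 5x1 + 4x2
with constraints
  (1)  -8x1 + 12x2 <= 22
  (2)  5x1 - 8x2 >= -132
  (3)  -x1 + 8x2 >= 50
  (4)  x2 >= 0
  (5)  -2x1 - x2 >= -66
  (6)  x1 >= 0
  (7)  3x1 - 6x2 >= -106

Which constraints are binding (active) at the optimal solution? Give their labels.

Feasible corners and P = 5x1 + 4x2:
  (106/13, 189/26) → P = 908/13
  (385/16, 143/8) → P = 3069/16
  (478/17, 166/17) → P = 3054/17

The minimum is at (106/13, 189/26). Substituting into each constraint, equality holds for (1) and (3); the remaining constraints have slack.

(1) and (3)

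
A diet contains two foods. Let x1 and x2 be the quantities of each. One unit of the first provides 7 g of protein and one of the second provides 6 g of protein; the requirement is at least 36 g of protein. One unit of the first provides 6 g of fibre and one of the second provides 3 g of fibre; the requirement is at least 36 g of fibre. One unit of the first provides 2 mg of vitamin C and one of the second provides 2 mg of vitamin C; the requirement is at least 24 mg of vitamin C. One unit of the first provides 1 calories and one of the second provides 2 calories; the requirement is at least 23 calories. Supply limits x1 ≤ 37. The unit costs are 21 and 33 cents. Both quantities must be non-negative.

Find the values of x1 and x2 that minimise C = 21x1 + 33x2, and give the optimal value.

Feasible corners and C = 21x1 + 33x2:
  (0, 12) → C = 396
  (23, 0) → C = 483
  (37, 0) → C = 777
  (1, 11) → C = 384
The feasible region is unbounded (it extends along (0, 1)), but C strictly increases along every unbounded feasible direction, so there is no improving ray and the minimum is attained at a vertex.

The optimum lies where 2x1 + 2x2 = 24 and x1 + 2x2 = 23.
Solving simultaneously gives x1 = 1, x2 = 11.

x1 = 1, x2 = 11, minimum C = 384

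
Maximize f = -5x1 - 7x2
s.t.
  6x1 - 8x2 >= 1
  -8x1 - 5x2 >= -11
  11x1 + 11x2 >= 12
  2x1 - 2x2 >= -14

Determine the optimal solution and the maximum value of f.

Extreme points and f = -5x1 - 7x2:
  (93/94, 29/47) → f = -871/94
  (107/154, 61/154) → f = -481/77
  (61/33, -25/33) → f = -130/33

x1 = 61/33, x2 = -25/33, maximum f = -130/33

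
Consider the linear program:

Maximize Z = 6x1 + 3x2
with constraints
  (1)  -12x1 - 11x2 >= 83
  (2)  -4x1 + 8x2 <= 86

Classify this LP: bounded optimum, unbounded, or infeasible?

From the feasible point (-23/2, 5), moving in the direction (11, -12) keeps every constraint satisfied while Z increases without bound.

unbounded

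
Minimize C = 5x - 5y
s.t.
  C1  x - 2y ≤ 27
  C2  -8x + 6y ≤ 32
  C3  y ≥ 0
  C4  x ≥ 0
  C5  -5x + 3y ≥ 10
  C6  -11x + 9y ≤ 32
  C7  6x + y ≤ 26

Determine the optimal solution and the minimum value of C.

x = 1/2, y = 25/6, minimum C = -55/3

Extreme points and C = 5x - 5y:
  (0, 10/3) → C = -50/3
  (0, 32/9) → C = -160/9
  (1/2, 25/6) → C = -55/3

At the optimal vertex, -5x + 3y = 10 and -11x + 9y = 32.
Solving simultaneously gives x = 1/2, y = 25/6.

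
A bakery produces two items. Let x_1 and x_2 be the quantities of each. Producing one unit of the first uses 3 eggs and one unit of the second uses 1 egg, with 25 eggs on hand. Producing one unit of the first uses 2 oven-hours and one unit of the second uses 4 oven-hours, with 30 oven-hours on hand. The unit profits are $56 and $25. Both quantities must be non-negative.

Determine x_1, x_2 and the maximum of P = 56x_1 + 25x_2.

Feasible corners and P = 56x_1 + 25x_2:
  (0, 0) → P = 0
  (0, 15/2) → P = 375/2
  (25/3, 0) → P = 1400/3
  (7, 4) → P = 492

At the optimal vertex, 3x_1 + x_2 = 25 and 2x_1 + 4x_2 = 30.
Solving simultaneously gives x_1 = 7, x_2 = 4.

x_1 = 7, x_2 = 4, maximum P = 492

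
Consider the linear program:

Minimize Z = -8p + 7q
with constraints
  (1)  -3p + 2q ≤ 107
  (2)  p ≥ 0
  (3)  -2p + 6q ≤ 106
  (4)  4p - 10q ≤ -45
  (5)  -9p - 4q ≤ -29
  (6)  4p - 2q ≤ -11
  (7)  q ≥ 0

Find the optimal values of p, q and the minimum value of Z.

p = 7/17, q = 215/34, minimum Z = 1393/34

Feasible corners and Z = -8p + 7q:
  (0, 53/3) → Z = 371/3
  (0, 29/4) → Z = 203/4
  (73/10, 201/10) → Z = 823/10
  (7/17, 215/34) → Z = 1393/34

The binding constraints are -9p - 4q = -29 and 4p - 2q = -11.
Solving simultaneously gives p = 7/17, q = 215/34.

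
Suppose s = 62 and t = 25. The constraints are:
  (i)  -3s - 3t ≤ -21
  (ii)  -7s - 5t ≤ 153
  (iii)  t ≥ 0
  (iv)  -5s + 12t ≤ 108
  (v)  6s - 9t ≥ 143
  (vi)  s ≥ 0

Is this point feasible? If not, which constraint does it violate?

(i): -261 ≤ -21 ✓
(ii): -559 ≤ 153 ✓
(iii): 25 ≥ 0 ✓
(iv): -10 ≤ 108 ✓
(v): 147 ≥ 143 ✓
(vi): 62 ≥ 0 ✓

feasible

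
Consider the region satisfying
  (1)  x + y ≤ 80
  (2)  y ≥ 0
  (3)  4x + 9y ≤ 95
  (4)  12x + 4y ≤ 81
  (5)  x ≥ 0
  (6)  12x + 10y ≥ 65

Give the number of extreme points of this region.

The feasible vertices (each the meet of two boundaries and inside every other half-plane) are:
  (27/4, 0)
  (65/12, 0)
  (349/92, 204/23)
  (0, 95/9)
  (0, 13/2)

5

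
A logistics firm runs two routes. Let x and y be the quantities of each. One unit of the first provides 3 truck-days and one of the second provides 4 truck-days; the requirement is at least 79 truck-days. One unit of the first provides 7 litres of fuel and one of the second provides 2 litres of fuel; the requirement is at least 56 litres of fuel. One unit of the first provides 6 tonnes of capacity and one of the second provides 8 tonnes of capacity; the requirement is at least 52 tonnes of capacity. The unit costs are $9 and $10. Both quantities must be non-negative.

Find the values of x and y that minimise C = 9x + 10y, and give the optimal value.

Corner points and C = 9x + 10y:
  (0, 28) → C = 280
  (79/3, 0) → C = 237
  (3, 35/2) → C = 202
The feasible region is unbounded (it extends along (0, 1), (1, 0)), but C strictly increases along every unbounded feasible direction, so there is no improving ray and the minimum is attained at a vertex.

x = 3, y = 35/2, minimum C = 202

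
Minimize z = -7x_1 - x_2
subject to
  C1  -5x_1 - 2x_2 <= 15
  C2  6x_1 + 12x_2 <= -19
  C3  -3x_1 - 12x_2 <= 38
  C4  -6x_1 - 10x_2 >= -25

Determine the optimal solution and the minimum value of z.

x_1 = 19/3, x_2 = -19/4, minimum z = -475/12

Extreme points and z = -7x_1 - x_2:
  (-71/24, -5/48) → z = 333/16
  (-52/27, -145/54) → z = 97/6
  (19/3, -19/4) → z = -475/12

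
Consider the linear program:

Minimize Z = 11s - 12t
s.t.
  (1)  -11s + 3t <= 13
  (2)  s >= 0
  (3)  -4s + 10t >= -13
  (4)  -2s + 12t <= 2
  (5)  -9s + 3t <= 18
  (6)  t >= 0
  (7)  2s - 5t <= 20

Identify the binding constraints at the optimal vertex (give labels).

Extreme points and Z = 11s - 12t:
  (0, 1/6) → Z = -2
  (0, 0) → Z = 0
  (44/7, 17/14) → Z = 382/7
  (13/4, 0) → Z = 143/4

The minimum is at (0, 1/6). Substituting into each constraint, equality holds for (2) and (4); the remaining constraints have slack.

(2) and (4)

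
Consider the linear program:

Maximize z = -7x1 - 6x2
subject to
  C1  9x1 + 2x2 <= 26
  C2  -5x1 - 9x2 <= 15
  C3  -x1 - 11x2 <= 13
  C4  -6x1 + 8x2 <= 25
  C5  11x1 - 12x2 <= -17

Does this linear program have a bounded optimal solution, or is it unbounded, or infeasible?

bounded optimum

Corner points and z = -7x1 - 6x2:
  (79/42, 127/28) → z = -848/21
  (139/65, 439/130) → z = -458/13
  (-345/94, 35/94) → z = 2205/94
  (-111/53, -80/159) → z = 937/53
The feasible region has finitely many vertices and no improving ray; the maximum is 2205/94 at (-345/94, 35/94).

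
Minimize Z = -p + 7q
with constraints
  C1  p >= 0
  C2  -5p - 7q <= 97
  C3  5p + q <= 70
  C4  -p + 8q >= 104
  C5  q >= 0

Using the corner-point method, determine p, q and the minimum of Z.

p = 456/41, q = 590/41, minimum Z = 3674/41

Feasible corners and Z = -p + 7q:
  (0, 70) → Z = 490
  (0, 13) → Z = 91
  (456/41, 590/41) → Z = 3674/41

At the optimal vertex, 5p + q = 70 and -p + 8q = 104.
Solving simultaneously gives p = 456/41, q = 590/41.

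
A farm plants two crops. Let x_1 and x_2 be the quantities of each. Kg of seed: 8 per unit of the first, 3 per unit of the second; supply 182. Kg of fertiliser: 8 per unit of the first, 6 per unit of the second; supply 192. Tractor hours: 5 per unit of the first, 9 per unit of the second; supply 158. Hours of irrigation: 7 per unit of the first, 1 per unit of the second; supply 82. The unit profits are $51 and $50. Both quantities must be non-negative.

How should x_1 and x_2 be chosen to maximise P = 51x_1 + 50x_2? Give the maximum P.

x_1 = 10, x_2 = 12, maximum P = 1110

Feasible corners and P = 51x_1 + 50x_2:
  (0, 0) → P = 0
  (0, 158/9) → P = 7900/9
  (82/7, 0) → P = 4182/7
  (10, 12) → P = 1110

The binding constraints are 5x_1 + 9x_2 = 158 and 7x_1 + x_2 = 82.
Solving simultaneously gives x_1 = 10, x_2 = 12.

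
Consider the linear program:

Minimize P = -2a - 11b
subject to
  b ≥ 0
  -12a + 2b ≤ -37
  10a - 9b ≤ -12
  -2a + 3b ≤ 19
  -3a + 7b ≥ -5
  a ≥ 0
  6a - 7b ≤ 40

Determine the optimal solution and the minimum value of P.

Extreme points and P = -2a - 11b:
  (357/88, 257/44) → P = -796/11
  (149/32, 151/16) → P = -905/8
  (45/4, 83/6) → P = -524/3

At the optimal vertex, 10a - 9b = -12 and -2a + 3b = 19.
Solving simultaneously gives a = 45/4, b = 83/6.

a = 45/4, b = 83/6, minimum P = -524/3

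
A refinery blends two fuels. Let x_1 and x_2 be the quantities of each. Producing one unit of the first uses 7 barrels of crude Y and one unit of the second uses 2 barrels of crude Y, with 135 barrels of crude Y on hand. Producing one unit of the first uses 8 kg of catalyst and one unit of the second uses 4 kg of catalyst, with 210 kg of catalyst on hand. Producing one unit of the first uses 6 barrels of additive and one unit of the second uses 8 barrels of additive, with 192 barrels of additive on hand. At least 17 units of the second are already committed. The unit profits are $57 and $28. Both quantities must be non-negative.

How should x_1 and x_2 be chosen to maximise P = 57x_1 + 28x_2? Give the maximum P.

Vertices and P = 57x_1 + 28x_2:
  (0, 24) → P = 672
  (0, 17) → P = 476
  (28/3, 17) → P = 1008

The binding constraints are 6x_1 + 8x_2 = 192 and x_2 = 17.
Solving simultaneously gives x_1 = 28/3, x_2 = 17.

x_1 = 28/3, x_2 = 17, maximum P = 1008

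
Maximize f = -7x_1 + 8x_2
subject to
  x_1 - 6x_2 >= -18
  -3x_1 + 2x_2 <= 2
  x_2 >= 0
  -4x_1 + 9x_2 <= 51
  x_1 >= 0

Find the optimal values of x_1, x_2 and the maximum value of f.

Extreme points and f = -7x_1 + 8x_2:
  (3/2, 13/4) → f = 31/2
  (0, 1) → f = 8
  (0, 0) → f = 0
The feasible region is unbounded (it extends along (6, 1), (1, 0)), but f strictly decreases along every unbounded feasible direction, so there is no improving ray and the maximum is attained at a vertex.

The binding constraints are x_1 - 6x_2 = -18 and -3x_1 + 2x_2 = 2.
Solving simultaneously gives x_1 = 3/2, x_2 = 13/4.

x_1 = 3/2, x_2 = 13/4, maximum f = 31/2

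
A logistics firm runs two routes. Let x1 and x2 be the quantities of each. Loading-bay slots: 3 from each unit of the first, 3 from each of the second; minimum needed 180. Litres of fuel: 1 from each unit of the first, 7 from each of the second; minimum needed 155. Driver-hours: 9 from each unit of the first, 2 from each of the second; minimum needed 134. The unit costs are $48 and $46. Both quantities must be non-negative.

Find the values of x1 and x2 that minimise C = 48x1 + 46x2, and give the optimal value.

Vertices and C = 48x1 + 46x2:
  (0, 67) → C = 3082
  (155, 0) → C = 7440
  (265/6, 95/6) → C = 8545/3
  (2, 58) → C = 2764
The feasible region is unbounded (it extends along (0, 1), (1, 0)), but C strictly increases along every unbounded feasible direction, so there is no improving ray and the minimum is attained at a vertex.

x1 = 2, x2 = 58, minimum C = 2764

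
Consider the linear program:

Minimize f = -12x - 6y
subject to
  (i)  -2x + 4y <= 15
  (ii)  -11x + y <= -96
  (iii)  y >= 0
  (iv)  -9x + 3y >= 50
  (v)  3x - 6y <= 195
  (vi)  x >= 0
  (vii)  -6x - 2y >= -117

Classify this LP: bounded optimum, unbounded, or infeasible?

The boundaries -2x + 4y = 15 and -11x + y = -96 meet at (19/2, 17/2), but that point violates -9x + 3y ≥ 50. Every candidate vertex is excluded by some other constraint, so the feasible region is empty.

infeasible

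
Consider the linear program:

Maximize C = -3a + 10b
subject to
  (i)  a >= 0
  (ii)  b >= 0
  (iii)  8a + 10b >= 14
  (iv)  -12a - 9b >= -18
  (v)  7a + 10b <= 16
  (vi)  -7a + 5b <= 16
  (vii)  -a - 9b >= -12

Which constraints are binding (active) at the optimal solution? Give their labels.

Vertices and C = -3a + 10b:
  (9/8, 1/2) → C = 13/8
  (3/31, 41/31) → C = 401/31
  (12/19, 22/19) → C = 184/19
  (24/53, 68/53) → C = 608/53

The maximum is at (3/31, 41/31). Substituting into each constraint, equality holds for (iii) and (vii); the remaining constraints have slack.

(iii) and (vii)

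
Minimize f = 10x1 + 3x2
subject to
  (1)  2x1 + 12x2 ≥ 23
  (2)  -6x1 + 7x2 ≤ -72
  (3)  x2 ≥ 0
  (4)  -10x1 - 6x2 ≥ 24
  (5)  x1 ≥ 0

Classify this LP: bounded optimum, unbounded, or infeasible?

The boundaries -6x1 + 7x2 = -72 and x2 = 0 meet at (12, 0), but that point violates -10x1 - 6x2 ≥ 24. Every candidate vertex is excluded by some other constraint, so the feasible region is empty.

infeasible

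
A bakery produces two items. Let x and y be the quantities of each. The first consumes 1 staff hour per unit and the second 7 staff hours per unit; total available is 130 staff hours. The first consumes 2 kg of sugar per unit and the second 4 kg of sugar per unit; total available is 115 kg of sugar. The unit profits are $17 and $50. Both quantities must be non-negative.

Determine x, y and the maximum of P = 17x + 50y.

Feasible corners and P = 17x + 50y:
  (0, 0) → P = 0
  (0, 130/7) → P = 6500/7
  (115/2, 0) → P = 1955/2
  (57/2, 29/2) → P = 2419/2

At the optimal vertex, x + 7y = 130 and 2x + 4y = 115.
Solving simultaneously gives x = 57/2, y = 29/2.

x = 57/2, y = 29/2, maximum P = 2419/2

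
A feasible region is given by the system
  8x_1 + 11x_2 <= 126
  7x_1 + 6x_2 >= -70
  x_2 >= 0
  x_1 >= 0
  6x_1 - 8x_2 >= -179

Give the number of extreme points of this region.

3

Intersecting each pair of boundary lines and keeping only the points that satisfy every inequality leaves:
  (63/4, 0)
  (0, 126/11)
  (0, 0)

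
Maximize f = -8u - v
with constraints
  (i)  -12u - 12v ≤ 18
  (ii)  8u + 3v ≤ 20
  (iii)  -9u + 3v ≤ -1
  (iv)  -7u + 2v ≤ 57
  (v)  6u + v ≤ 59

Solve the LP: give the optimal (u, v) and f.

u = -7/24, v = -29/24, maximum f = 85/24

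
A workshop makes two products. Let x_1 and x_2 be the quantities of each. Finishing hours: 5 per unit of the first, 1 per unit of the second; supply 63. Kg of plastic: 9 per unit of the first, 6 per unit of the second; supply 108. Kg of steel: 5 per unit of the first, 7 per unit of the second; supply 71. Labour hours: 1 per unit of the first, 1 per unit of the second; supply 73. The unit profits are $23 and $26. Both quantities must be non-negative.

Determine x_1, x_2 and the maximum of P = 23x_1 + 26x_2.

x_1 = 10, x_2 = 3, maximum P = 308

Corner points and P = 23x_1 + 26x_2:
  (0, 0) → P = 0
  (0, 71/7) → P = 1846/7
  (12, 0) → P = 276
  (10, 3) → P = 308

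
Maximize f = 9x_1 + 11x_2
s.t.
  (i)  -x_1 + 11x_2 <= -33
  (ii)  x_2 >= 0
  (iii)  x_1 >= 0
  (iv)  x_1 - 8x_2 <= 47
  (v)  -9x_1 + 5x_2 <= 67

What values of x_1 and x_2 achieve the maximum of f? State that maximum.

x_1 = 253/3, x_2 = 14/3, maximum f = 2431/3

Vertices and f = 9x_1 + 11x_2:
  (33, 0) → f = 297
  (253/3, 14/3) → f = 2431/3
  (47, 0) → f = 423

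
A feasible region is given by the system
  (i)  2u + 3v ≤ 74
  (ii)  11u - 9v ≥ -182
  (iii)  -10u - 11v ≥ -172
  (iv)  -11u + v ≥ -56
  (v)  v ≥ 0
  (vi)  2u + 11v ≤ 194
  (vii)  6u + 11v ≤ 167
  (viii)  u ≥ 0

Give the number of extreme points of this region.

Of the 28 pairwise boundary intersections, those satisfying every inequality are:
  (788/131, 1332/131)
  (5/4, 29/2)
  (56/11, 0)
  (0, 0)
  (0, 167/11)

5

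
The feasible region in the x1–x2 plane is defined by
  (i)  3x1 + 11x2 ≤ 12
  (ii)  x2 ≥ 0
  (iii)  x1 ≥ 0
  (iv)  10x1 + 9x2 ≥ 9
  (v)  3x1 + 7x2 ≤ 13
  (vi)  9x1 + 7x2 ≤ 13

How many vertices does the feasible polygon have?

Intersecting each pair of boundary lines and keeping only the points that satisfy every inequality leaves:
  (0, 12/11)
  (59/78, 23/26)
  (9/10, 0)
  (13/9, 0)
  (0, 1)

5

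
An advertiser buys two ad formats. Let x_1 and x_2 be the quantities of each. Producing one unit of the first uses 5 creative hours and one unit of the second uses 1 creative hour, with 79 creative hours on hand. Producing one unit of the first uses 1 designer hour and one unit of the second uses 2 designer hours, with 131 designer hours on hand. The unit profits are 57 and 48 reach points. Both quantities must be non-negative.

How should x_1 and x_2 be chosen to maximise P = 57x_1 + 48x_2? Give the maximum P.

Vertices and P = 57x_1 + 48x_2:
  (0, 0) → P = 0
  (0, 131/2) → P = 3144
  (79/5, 0) → P = 4503/5
  (3, 64) → P = 3243

x_1 = 3, x_2 = 64, maximum P = 3243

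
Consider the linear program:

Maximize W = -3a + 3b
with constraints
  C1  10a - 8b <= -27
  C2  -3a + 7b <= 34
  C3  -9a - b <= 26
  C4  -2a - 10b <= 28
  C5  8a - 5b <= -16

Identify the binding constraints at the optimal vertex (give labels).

C2 and C3

Corner points and W = -3a + 3b:
  (-235/82, -17/82) → W = 327/41
  (1/2, 4) → W = 21/2
  (-36/11, 38/11) → W = 222/11
  (58/41, 224/41) → W = 498/41

The maximum is at (-36/11, 38/11). Substituting into each constraint, equality holds for C2 and C3; the remaining constraints have slack.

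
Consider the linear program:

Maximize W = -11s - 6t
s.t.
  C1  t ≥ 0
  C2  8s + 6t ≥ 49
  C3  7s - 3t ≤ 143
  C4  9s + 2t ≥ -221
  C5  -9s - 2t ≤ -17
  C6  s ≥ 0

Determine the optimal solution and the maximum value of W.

s = 2/19, t = 305/38, maximum W = -937/19

Extreme points and W = -11s - 6t:
  (49/8, 0) → W = -539/8
  (143/7, 0) → W = -1573/7
  (2/19, 305/38) → W = -937/19
  (0, 17/2) → W = -51
The feasible region is unbounded (it extends along (0, 1), (3, 7)), but W strictly decreases along every unbounded feasible direction, so there is no improving ray and the maximum is attained at a vertex.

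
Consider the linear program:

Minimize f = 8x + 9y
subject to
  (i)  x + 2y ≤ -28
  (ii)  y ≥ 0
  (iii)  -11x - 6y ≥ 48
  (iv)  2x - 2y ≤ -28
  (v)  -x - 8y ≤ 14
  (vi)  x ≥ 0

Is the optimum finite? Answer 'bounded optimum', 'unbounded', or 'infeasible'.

The boundaries x + 2y = -28 and -x - 8y = 14 meet at (-98/3, 7/3), but that point violates x ≥ 0. Every candidate vertex is excluded by some other constraint, so the feasible region is empty.

infeasible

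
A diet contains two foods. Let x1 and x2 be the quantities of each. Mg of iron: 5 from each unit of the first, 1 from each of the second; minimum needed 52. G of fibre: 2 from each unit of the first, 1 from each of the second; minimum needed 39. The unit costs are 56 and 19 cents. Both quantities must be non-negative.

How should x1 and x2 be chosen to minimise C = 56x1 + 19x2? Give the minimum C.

Corner points and C = 56x1 + 19x2:
  (0, 52) → C = 988
  (39/2, 0) → C = 1092
  (13/3, 91/3) → C = 819
The feasible region is unbounded (it extends along (0, 1), (1, 0)), but C strictly increases along every unbounded feasible direction, so there is no improving ray and the minimum is attained at a vertex.

The optimum lies where 5x1 + x2 = 52 and 2x1 + x2 = 39.
Solving simultaneously gives x1 = 13/3, x2 = 91/3.

x1 = 13/3, x2 = 91/3, minimum C = 819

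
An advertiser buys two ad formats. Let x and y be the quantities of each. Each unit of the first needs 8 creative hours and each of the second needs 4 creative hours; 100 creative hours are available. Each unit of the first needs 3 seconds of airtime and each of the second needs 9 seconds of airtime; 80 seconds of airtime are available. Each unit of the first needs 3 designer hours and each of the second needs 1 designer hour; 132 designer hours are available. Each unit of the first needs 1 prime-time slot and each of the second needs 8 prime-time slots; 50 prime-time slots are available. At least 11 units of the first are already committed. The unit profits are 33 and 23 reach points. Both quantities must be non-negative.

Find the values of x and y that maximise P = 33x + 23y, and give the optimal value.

Corner points and P = 33x + 23y:
  (25/2, 0) → P = 825/2
  (11, 0) → P = 363
  (11, 3) → P = 432

x = 11, y = 3, maximum P = 432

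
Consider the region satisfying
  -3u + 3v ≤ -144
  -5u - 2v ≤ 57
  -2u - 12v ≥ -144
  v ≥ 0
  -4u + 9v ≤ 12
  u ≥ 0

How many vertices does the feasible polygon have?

The feasible vertices (each the meet of two boundaries and inside every other half-plane) are:
  (360/7, 24/7)
  (48, 0)
  (72, 0)

3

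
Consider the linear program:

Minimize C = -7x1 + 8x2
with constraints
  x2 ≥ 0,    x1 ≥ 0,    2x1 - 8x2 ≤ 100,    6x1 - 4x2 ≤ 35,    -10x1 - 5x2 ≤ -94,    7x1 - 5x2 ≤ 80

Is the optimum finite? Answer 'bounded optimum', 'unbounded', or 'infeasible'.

Corner points and C = -7x1 + 8x2:
  (0, 94/5) → C = 752/5
  (551/70, 107/35) → C = -429/14
The feasible region has finitely many vertices and no improving ray; the minimum is -429/14 at (551/70, 107/35).

bounded optimum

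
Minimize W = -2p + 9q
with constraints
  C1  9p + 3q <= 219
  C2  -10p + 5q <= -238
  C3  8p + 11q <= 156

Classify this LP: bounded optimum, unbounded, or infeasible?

unbounded

From the feasible point (647/25, -116/25), moving in the direction (3, -9) keeps every constraint satisfied while W decreases without bound.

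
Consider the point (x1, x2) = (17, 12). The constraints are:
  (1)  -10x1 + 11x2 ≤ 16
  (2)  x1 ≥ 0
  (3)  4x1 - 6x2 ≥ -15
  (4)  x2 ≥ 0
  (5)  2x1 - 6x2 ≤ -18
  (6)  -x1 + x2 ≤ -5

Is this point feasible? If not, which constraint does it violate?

(1): -38 ≤ 16 ✓
(2): 17 ≥ 0 ✓
(3): -4 ≥ -15 ✓
(4): 12 ≥ 0 ✓
(5): -38 ≤ -18 ✓
(6): -5 ≤ -5 ✓

feasible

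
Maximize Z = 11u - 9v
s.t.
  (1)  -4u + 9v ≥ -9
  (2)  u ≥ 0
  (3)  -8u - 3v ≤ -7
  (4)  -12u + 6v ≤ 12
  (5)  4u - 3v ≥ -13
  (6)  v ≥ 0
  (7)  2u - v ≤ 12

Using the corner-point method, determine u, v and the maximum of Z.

u = 99/14, v = 15/7, maximum Z = 117/2

Feasible corners and Z = 11u - 9v:
  (9/4, 0) → Z = 99/4
  (99/14, 15/7) → Z = 117/2
  (1/14, 15/7) → Z = -37/2
  (7/8, 0) → Z = 77/8
  (7/2, 9) → Z = -85/2
  (49/2, 37) → Z = -127/2

The binding constraints are -4u + 9v = -9 and 2u - v = 12.
Solving simultaneously gives u = 99/14, v = 15/7.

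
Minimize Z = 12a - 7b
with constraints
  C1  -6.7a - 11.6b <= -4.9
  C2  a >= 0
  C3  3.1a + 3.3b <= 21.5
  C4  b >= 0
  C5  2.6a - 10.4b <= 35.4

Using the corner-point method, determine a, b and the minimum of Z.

Vertices and Z = 12a - 7b:
  (0, 49/116) → Z = -343/116
  (49/67, 0) → Z = 588/67
  (0, 215/33) → Z = -1505/33
  (215/31, 0) → Z = 2580/31

At the optimal vertex, a = 0 and 3.1a + 3.3b = 21.5.
Solving simultaneously gives a = 0, b = 215/33.

a = 0, b = 215/33, minimum Z = -1505/33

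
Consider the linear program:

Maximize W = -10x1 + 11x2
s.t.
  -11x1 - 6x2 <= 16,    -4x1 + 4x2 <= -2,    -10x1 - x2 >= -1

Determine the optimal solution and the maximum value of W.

x1 = 3/22, x2 = -4/11, maximum W = -59/11

The binding constraints are -4x1 + 4x2 = -2 and -10x1 - x2 = -1.
Solving simultaneously gives x1 = 3/22, x2 = -4/11.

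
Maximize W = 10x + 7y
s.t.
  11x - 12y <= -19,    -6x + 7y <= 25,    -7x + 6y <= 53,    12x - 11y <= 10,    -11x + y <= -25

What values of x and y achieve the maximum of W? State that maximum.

x = 115/6, y = 20, maximum W = 995/3

Vertices and W = 10x + 7y:
  (329/23, 338/23) → W = 5656/23
  (29/11, 4) → W = 598/11
  (115/6, 20) → W = 995/3
  (200/71, 425/71) → W = 4975/71

The optimum lies where -6x + 7y = 25 and 12x - 11y = 10.
Solving simultaneously gives x = 115/6, y = 20.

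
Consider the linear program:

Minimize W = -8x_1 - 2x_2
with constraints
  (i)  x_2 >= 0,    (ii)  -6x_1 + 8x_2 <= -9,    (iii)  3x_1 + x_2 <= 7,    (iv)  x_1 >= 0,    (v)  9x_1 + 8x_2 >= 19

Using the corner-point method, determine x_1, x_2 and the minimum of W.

x_1 = 7/3, x_2 = 0, minimum W = -56/3

Extreme points and W = -8x_1 - 2x_2:
  (7/3, 0) → W = -56/3
  (19/9, 0) → W = -152/9
  (13/6, 1/2) → W = -55/3
  (28/15, 11/40) → W = -929/60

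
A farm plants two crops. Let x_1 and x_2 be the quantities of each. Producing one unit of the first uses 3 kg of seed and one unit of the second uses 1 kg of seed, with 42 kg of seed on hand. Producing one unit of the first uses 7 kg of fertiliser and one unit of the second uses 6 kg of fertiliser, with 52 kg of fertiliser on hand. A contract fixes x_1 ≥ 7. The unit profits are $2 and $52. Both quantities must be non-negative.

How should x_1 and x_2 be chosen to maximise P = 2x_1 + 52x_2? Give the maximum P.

x_1 = 7, x_2 = 1/2, maximum P = 40

The binding constraints are 7x_1 + 6x_2 = 52 and x_1 = 7.
Solving simultaneously gives x_1 = 7, x_2 = 1/2.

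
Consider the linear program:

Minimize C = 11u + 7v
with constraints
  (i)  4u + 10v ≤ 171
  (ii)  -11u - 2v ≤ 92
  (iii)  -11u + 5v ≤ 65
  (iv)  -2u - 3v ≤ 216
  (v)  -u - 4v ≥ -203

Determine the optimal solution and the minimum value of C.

Vertices and C = 11u + 7v:
  (41/26, 2141/130) → C = 8621/65
  (-590/77, -27/7) → C = -779/7
  (156/29, -2192/29) → C = -13628/29
The feasible region is unbounded (it extends along (3, -2), (5, -2)), but C strictly increases along every unbounded feasible direction, so there is no improving ray and the minimum is attained at a vertex.

At the optimal vertex, -11u - 2v = 92 and -2u - 3v = 216.
Solving simultaneously gives u = 156/29, v = -2192/29.

u = 156/29, v = -2192/29, minimum C = -13628/29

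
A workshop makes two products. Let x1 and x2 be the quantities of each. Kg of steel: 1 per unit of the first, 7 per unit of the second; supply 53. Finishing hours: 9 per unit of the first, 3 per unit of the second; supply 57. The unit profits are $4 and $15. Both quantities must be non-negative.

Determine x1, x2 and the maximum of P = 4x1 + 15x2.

Extreme points and P = 4x1 + 15x2:
  (0, 0) → P = 0
  (0, 53/7) → P = 795/7
  (19/3, 0) → P = 76/3
  (4, 7) → P = 121

x1 = 4, x2 = 7, maximum P = 121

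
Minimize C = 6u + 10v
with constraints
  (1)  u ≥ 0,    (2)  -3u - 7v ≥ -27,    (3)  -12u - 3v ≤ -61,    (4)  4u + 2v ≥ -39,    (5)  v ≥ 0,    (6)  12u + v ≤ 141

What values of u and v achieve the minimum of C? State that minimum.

u = 61/12, v = 0, minimum C = 61/2

Extreme points and C = 6u + 10v:
  (346/75, 47/25) → C = 1162/25
  (9, 0) → C = 54
  (61/12, 0) → C = 61/2

At the optimal vertex, -12u - 3v = -61 and v = 0.
Solving simultaneously gives u = 61/12, v = 0.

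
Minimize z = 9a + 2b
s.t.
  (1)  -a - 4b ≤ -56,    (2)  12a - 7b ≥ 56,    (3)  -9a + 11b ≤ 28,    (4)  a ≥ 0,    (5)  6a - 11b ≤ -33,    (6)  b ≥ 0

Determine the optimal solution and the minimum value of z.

Feasible corners and z = 9a + 2b:
  (56/5, 56/5) → z = 616/5
  (484/35, 369/35) → z = 5094/35
  (812/69, 280/23) → z = 2996/23
The feasible region is unbounded (it extends along (11, 9), (11, 6)), but z strictly increases along every unbounded feasible direction, so there is no improving ray and the minimum is attained at a vertex.

At the optimal vertex, -a - 4b = -56 and 12a - 7b = 56.
Solving simultaneously gives a = 56/5, b = 56/5.

a = 56/5, b = 56/5, minimum z = 616/5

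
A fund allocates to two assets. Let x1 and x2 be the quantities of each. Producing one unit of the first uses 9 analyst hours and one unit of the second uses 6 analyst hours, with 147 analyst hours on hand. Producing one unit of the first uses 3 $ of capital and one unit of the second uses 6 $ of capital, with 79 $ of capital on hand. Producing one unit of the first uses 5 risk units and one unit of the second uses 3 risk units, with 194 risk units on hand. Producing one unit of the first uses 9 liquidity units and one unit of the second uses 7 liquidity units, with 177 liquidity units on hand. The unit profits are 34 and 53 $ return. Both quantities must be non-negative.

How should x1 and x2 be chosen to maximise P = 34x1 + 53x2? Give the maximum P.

x1 = 34/3, x2 = 15/2, maximum P = 4697/6

Feasible corners and P = 34x1 + 53x2:
  (0, 0) → P = 0
  (0, 79/6) → P = 4187/6
  (49/3, 0) → P = 1666/3
  (34/3, 15/2) → P = 4697/6

The optimum lies where 9x1 + 6x2 = 147 and 3x1 + 6x2 = 79.
Solving simultaneously gives x1 = 34/3, x2 = 15/2.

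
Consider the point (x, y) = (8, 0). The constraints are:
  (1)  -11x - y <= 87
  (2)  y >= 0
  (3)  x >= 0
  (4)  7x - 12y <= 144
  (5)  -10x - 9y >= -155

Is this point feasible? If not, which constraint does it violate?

feasible

(1): -88 ≤ 87 ✓
(2): 0 ≥ 0 ✓
(3): 8 ≥ 0 ✓
(4): 56 ≤ 144 ✓
(5): -80 ≥ -155 ✓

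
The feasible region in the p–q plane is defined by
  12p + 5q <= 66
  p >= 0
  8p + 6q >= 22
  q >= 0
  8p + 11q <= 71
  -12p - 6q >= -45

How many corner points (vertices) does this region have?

The feasible vertices (each the meet of two boundaries and inside every other half-plane) are:
  (0, 11/3)
  (0, 71/11)
  (11/4, 0)
  (15/4, 0)
  (23/28, 41/7)

5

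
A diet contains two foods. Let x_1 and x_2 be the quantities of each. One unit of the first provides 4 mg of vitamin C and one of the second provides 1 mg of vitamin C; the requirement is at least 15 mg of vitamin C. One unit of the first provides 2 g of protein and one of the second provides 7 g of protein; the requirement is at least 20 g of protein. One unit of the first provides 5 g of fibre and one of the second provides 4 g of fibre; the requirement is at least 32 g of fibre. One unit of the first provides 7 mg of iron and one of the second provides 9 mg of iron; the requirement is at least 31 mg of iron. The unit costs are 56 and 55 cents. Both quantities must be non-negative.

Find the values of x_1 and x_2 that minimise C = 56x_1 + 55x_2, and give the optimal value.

x_1 = 16/3, x_2 = 4/3, minimum C = 372

Extreme points and C = 56x_1 + 55x_2:
  (0, 15) → C = 825
  (10, 0) → C = 560
  (28/11, 53/11) → C = 4483/11
  (16/3, 4/3) → C = 372
The feasible region is unbounded (it extends along (0, 1), (1, 0)), but C strictly increases along every unbounded feasible direction, so there is no improving ray and the minimum is attained at a vertex.

At the optimal vertex, 2x_1 + 7x_2 = 20 and 5x_1 + 4x_2 = 32.
Solving simultaneously gives x_1 = 16/3, x_2 = 4/3.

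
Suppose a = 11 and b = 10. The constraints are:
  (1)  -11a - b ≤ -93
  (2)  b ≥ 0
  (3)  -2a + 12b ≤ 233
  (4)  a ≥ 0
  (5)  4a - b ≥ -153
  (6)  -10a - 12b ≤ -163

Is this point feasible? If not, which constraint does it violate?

(1): -131 ≤ -93 ✓
(2): 10 ≥ 0 ✓
(3): 98 ≤ 233 ✓
(4): 11 ≥ 0 ✓
(5): 34 ≥ -153 ✓
(6): -230 ≤ -163 ✓

feasible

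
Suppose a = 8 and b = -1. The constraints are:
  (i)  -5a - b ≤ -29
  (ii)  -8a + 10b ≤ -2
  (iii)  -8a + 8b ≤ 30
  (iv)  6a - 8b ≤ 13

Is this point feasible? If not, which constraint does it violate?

Constraint (iv): 6a - 8b = 56, which is not ≤ 13. All other constraints are satisfied.

not feasible — violates (iv)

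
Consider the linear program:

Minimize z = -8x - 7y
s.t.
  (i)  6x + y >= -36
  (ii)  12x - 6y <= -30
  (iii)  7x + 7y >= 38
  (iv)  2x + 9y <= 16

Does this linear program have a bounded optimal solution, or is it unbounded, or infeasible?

The boundaries 6x + y = -36 and 12x - 6y = -30 meet at (-41/8, -21/4), but that point violates 7x + 7y ≥ 38. Every candidate vertex is excluded by some other constraint, so the feasible region is empty.

infeasible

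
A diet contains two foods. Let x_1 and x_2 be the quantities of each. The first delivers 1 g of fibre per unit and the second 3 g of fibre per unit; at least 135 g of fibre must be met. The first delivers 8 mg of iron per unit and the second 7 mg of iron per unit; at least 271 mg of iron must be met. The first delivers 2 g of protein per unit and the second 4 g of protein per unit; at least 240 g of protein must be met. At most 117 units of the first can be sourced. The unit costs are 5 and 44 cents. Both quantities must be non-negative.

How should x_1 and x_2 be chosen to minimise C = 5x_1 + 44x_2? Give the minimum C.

x_1 = 117, x_2 = 6, minimum C = 849

Extreme points and C = 5x_1 + 44x_2:
  (0, 60) → C = 2640
  (90, 15) → C = 1110
  (117, 6) → C = 849
The feasible region is unbounded (it extends along (0, 1)), but C strictly increases along every unbounded feasible direction, so there is no improving ray and the minimum is attained at a vertex.

At the optimal vertex, x_1 + 3x_2 = 135 and x_1 = 117.
Solving simultaneously gives x_1 = 117, x_2 = 6.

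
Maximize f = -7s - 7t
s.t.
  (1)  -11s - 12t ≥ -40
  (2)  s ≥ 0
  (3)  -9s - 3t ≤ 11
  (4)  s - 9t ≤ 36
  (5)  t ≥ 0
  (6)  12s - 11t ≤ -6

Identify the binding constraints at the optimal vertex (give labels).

(2) and (6)

Extreme points and f = -7s - 7t:
  (0, 10/3) → f = -70/3
  (368/265, 546/265) → f = -6398/265
  (0, 6/11) → f = -42/11

The maximum is at (0, 6/11). Substituting into each constraint, equality holds for (2) and (6); the remaining constraints have slack.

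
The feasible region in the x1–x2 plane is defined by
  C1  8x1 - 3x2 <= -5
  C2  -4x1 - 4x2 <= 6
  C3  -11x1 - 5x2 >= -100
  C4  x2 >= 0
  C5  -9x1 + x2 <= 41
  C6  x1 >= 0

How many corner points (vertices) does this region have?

The feasible vertices (each the meet of two boundaries and inside every other half-plane) are:
  (275/73, 855/73)
  (0, 5/3)
  (0, 20)

3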